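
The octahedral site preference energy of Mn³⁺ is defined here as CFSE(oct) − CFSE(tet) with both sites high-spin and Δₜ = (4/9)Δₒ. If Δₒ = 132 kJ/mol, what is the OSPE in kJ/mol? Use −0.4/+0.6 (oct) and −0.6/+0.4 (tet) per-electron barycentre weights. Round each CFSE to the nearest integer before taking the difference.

-56

Group 7 minus oxidation state +3 gives a d⁴ configuration for Mn³⁺.
Octahedral high-spin t2g^3 e_g^1: CFSE = -0.6 × 132 = -79 kJ/mol.
Tetrahedral: e^2 t2^2, CFSE = 2(−0.6) + 2(+0.4) = -0.4Δₜ = -0.4 × (4/9) × 132 = -23 kJ/mol.
OSPE = -79 − (-23) = -56 kJ/mol.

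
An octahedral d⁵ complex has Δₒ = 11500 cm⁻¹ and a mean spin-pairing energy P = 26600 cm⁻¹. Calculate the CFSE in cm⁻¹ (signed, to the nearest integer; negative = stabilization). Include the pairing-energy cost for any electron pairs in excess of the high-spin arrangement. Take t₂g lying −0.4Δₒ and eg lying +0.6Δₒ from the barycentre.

Here Δₒ < P (11500 < 26600), so the high-spin state is favoured.
Filling d⁵ accordingly: t₂g³ eg².
Orbital CFSE = 0.0Δₒ = 0.0 × 11500 = 0 cm⁻¹.
High-spin has no excess pairs, so no pairing correction applies.

0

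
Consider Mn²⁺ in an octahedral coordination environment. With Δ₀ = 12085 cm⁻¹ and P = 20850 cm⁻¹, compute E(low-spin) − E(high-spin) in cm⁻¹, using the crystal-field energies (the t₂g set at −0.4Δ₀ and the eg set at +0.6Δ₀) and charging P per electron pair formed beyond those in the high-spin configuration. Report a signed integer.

17530

Mn is in group 7, so Mn²⁺ is d⁵ (7 − 2 = 5).
High-spin: t₂g³ eg², CFSE = 0.0Δ₀ = 0 cm⁻¹.
For low-spin the configuration is t₂g⁵ eg⁰: orbital energy -2.0 × 12085 = -24170 cm⁻¹, and 2 additional pairs relative to high-spin add 41700 cm⁻¹, giving 17530 cm⁻¹.
The difference is 17530 − (0) = 17530 cm⁻¹, so high-spin lies lower.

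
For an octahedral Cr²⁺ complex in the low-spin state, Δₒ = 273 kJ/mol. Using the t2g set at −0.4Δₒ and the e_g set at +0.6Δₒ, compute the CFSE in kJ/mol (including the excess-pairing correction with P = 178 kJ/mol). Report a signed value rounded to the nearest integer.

Group 6 minus oxidation state +2 gives a d⁴ configuration for Cr²⁺.
Electron filling gives t2g^4 e_g^0.
Orbital CFSE = 4(-0.4) + 0(0.6) = -1.6Δₒ = -1.6 × 273 = -437 kJ/mol.
Pairing penalty: 1 pair vs 0 in the high-spin reference → 1 extra × P = 178 kJ/mol.
Combining: -437 + 178 = -259 kJ/mol.

-259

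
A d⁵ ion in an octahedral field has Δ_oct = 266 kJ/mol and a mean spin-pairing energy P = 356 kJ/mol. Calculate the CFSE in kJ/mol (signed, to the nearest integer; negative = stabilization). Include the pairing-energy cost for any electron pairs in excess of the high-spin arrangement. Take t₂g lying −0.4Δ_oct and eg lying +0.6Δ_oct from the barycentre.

0

Δ_oct < P, so pairing is avoided: the ground state is high-spin.
Filling d⁵ accordingly: t₂g³ eg².
Orbital CFSE = 0.0Δ_oct = 0.0 × 266 = 0 kJ/mol.
High-spin has no excess pairs, so no pairing correction applies.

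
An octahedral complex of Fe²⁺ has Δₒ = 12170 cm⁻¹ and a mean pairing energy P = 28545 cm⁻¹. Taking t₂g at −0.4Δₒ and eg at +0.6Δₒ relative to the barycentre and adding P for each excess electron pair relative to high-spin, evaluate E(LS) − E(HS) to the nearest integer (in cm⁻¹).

Group 8 minus oxidation state +2 gives a d⁶ configuration for Fe²⁺.
High-spin d⁶ fills as t₂g⁴ eg² with CFSE 4(−0.4) + 2(+0.6) = -0.4Δₒ = -4868 cm⁻¹.
For low-spin the configuration is t₂g⁶ eg⁰: orbital energy -2.4 × 12170 = -29208 cm⁻¹, and 2 additional pairs relative to high-spin add 57090 cm⁻¹, giving 27882 cm⁻¹.
Thus E(LS) − E(HS) = 32750 cm⁻¹.

32750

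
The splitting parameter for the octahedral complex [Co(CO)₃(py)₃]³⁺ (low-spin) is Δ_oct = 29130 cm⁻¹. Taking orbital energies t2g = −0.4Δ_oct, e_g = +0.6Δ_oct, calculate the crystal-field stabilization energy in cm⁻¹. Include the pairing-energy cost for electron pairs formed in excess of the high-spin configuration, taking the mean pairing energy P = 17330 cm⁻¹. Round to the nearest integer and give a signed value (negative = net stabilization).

Ligand charges: 3×(+0) from CO and 3×(+0) from py sum to +0; with overall charge +3, Co is +3.
Group 9 minus oxidation state +3 gives a d⁶ configuration for Co³⁺.
Electron filling gives t2g^6 e_g^0.
Orbital CFSE = 6(-0.4) + 0(0.6) = -2.4Δ_oct = -2.4 × 29130 = -69912 cm⁻¹.
Pairing penalty: 3 pairs vs 1 in the high-spin reference → 2 extra × P = 34660 cm⁻¹.
Overall CFSE = -69912 + 34660 = -35252 cm⁻¹.

-35252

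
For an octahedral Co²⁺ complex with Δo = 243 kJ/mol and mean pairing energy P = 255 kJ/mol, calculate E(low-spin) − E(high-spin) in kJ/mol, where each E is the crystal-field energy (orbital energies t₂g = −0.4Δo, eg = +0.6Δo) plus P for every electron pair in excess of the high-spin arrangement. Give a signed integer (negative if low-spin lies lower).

12

Co sits in group 9; removing 2 electrons leaves Co²⁺ with 9 − 2 = 7 d electrons.
In the high-spin limit (t₂g⁵ eg²) the orbital term is -0.8Δo = -194 kJ/mol, with no excess pairing.
For low-spin the configuration is t₂g⁶ eg¹: orbital energy -1.8 × 243 = -437 kJ/mol, and 1 additional pair relative to high-spin adds 255 kJ/mol, giving -182 kJ/mol.
The difference is -182 − (-194) = 12 kJ/mol, so high-spin lies lower.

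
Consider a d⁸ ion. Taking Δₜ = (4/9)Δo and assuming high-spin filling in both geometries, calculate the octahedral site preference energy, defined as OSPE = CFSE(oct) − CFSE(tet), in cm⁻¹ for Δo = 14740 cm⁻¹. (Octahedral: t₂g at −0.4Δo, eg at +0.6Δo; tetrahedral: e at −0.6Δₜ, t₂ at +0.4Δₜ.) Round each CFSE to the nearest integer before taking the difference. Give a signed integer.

In an octahedral site d⁸ (HS) is t2g^6 e_g^2, giving CFSE(oct) = -1.2Δo = -17688 cm⁻¹.
In a tetrahedral site the filling is e^4 t2^4: CFSE(tet) = -0.8Δₜ = -0.8 × (4/9)(14740) = -5241 cm⁻¹.
Subtracting, OSPE = -17688 − (-5241) = -12447 cm⁻¹.

-12447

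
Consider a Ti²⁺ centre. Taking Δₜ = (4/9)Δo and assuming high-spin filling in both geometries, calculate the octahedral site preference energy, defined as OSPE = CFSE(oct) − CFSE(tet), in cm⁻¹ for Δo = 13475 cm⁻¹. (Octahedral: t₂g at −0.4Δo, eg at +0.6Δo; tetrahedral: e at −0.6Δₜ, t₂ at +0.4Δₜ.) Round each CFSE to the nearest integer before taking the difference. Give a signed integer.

-3593

Ti²⁺: group 4, so d-count = 4 − 2 = 2.
Octahedral (high-spin): t₂g² eg⁰, CFSE = 2(−0.4) + 0(+0.6) = -0.8Δo = -0.8 × 13475 = -10780 cm⁻¹.
Tetrahedral: e² t₂⁰, CFSE = 2(−0.6) + 0(+0.4) = -1.2Δₜ = -1.2 × (4/9) × 13475 = -7187 cm⁻¹.
OSPE = CFSE(oct) − CFSE(tet) = -10780 − (-7187) = -3593 cm⁻¹.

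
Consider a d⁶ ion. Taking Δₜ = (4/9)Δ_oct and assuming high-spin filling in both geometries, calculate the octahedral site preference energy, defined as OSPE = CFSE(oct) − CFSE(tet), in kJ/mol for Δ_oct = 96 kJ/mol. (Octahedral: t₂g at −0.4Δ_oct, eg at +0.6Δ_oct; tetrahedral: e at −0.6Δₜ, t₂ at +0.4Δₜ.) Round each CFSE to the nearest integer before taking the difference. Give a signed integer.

In an octahedral site d⁶ (HS) is t₂g⁴ eg², giving CFSE(oct) = -0.4Δ_oct = -38 kJ/mol.
In a tetrahedral site the filling is e³ t₂³: CFSE(tet) = -0.6Δₜ = -0.6 × (4/9)(96) = -26 kJ/mol.
OSPE = -38 − (-26) = -12 kJ/mol.

-12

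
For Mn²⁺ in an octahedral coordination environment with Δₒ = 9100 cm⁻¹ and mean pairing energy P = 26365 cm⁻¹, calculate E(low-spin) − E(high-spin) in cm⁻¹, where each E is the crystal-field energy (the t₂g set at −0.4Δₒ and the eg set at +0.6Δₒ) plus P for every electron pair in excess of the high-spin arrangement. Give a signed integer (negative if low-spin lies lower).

34530

Group 7 minus oxidation state +2 gives a d⁵ configuration for Mn²⁺.
High-spin d⁵ fills as t₂g³ eg² with CFSE 3(−0.4) + 2(+0.6) = 0.0Δₒ = 0 cm⁻¹.
Low-spin: t₂g⁵ eg⁰, orbital CFSE = -2.0Δₒ = -18200 cm⁻¹; plus 2 excess pairs × P = +52730 cm⁻¹; total 34530 cm⁻¹.
E(LS) − E(HS) = 34530 − (0) = 34530 cm⁻¹.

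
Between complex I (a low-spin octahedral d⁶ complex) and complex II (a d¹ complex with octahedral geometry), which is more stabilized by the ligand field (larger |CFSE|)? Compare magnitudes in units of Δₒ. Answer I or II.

I: t₂g⁶ eg⁰, CFSE = -2.4Δₒ.
II: t2g^1 e_g^0, CFSE = -0.4Δₒ.
So I has the larger |CFSE|.

I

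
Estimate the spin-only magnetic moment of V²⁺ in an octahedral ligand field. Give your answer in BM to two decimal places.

V sits in group 5; removing 2 electrons leaves V²⁺ with 5 − 2 = 3 d electrons.
Configuration: t2g^3 e_g^0 → 3 unpaired electrons.
μ(spin-only) = √[3(3+2)] = √15 ≈ 3.87 BM.

3.87 BM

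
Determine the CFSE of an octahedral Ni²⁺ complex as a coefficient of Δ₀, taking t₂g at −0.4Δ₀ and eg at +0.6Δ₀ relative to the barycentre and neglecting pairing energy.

-1.2 Δ₀

Ni is in group 10, so Ni²⁺ is d⁸ (10 − 2 = 8).
Configuration: t₂g⁶ eg².
CFSE = 6(-0.4Δ₀) + 2(0.6Δ₀) = -2.4Δ₀ + 1.2Δ₀ = -1.2Δ₀.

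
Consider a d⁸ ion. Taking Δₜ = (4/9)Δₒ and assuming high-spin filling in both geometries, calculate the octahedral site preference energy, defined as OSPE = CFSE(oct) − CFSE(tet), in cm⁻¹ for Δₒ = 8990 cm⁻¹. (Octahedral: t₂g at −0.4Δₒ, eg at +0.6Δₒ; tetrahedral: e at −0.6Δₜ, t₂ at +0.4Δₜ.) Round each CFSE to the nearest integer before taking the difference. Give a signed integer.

In an octahedral site d⁸ (HS) is t₂g⁶ eg², giving CFSE(oct) = -1.2Δₒ = -10788 cm⁻¹.
Tetrahedral e⁴ t₂⁴ gives -0.8Δₜ = -0.8 × (4/9) × 8990 = -3196 cm⁻¹.
OSPE = -10788 − (-3196) = -7592 cm⁻¹.

-7592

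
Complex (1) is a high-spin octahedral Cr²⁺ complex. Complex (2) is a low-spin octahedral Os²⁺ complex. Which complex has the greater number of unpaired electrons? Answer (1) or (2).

(1): Cr²⁺: group 6, so d-count = 6 − 2 = 4; t2g^3 e_g^1 → 4 unpaired.
(2): Group 8 minus oxidation state +2 gives a d⁶ configuration for Os²⁺; t₂g⁶ eg⁰ → 0 unpaired.
So (1) has more unpaired electrons.

(1)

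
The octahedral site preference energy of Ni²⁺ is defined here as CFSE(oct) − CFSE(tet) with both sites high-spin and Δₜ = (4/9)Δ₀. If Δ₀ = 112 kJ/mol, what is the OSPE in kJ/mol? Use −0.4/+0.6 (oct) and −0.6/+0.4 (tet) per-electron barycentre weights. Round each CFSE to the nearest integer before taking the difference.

Ni²⁺: group 10, so d-count = 10 − 2 = 8.
In an octahedral site d⁸ (HS) is t₂g⁶ eg², giving CFSE(oct) = -1.2Δ₀ = -134 kJ/mol.
Tetrahedral: e⁴ t₂⁴, CFSE = 4(−0.6) + 4(+0.4) = -0.8Δₜ = -0.8 × (4/9) × 112 = -40 kJ/mol.
Subtracting, OSPE = -134 − (-40) = -94 kJ/mol.

-94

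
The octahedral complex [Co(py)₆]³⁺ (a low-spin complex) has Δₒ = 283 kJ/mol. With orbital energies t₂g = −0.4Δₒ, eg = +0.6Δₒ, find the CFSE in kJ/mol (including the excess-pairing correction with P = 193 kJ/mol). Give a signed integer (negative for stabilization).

-293

py is neutral, so the +3 overall charge sits on Co: oxidation state +3.
Co is in group 9, so Co³⁺ is d⁶ (9 − 3 = 6).
Electron filling gives t₂g⁶ eg⁰.
Orbital CFSE = 6(-0.4) + 0(0.6) = -2.4Δₒ = -2.4 × 283 = -679 kJ/mol.
Pairing penalty: 3 pairs vs 1 in the high-spin reference → 2 extra × P = 386 kJ/mol.
Combining: -679 + 386 = -293 kJ/mol.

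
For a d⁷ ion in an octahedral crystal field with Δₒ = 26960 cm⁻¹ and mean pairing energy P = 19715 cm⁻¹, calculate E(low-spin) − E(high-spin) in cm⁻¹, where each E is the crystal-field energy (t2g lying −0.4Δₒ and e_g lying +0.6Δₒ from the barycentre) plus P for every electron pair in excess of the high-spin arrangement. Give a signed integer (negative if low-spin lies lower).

High-spin: t2g^5 e_g^2, CFSE = -0.8Δₒ = -21568 cm⁻¹.
Low-spin t2g^6 e_g^1 gives -1.8Δₒ = -48528 cm⁻¹, but forming 1 extra pair costs 1P = 19715 cm⁻¹, so E(LS) = -48528 + 19715 = -28813 cm⁻¹.
Thus E(LS) − E(HS) = -7245 cm⁻¹.

-7245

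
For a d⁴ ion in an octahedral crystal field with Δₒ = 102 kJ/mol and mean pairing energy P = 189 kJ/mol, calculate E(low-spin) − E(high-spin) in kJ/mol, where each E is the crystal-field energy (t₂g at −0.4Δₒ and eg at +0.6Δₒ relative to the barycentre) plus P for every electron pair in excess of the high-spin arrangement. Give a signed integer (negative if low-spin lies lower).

In the high-spin limit (t₂g³ eg¹) the orbital term is -0.6Δₒ = -61 kJ/mol, with no excess pairing.
Low-spin t₂g⁴ eg⁰ gives -1.6Δₒ = -163 kJ/mol, but forming 1 extra pair costs 1P = 189 kJ/mol, so E(LS) = -163 + 189 = 26 kJ/mol.
E(LS) − E(HS) = 26 − (-61) = 87 kJ/mol.

87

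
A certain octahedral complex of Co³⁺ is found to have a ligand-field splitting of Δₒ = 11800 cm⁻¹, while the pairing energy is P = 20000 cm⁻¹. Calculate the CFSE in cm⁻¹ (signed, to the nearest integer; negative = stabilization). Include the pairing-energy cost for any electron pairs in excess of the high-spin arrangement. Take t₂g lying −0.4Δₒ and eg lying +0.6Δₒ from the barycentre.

-4720

Group 9 minus oxidation state +3 gives a d⁶ configuration for Co³⁺.
Here Δₒ < P (11800 < 20000), so the high-spin state is favoured.
Configuration: t₂g⁴ eg².
Orbital CFSE = -0.4Δₒ = -0.4 × 11800 = -4720 cm⁻¹.
High-spin has no excess pairs, so no pairing correction applies.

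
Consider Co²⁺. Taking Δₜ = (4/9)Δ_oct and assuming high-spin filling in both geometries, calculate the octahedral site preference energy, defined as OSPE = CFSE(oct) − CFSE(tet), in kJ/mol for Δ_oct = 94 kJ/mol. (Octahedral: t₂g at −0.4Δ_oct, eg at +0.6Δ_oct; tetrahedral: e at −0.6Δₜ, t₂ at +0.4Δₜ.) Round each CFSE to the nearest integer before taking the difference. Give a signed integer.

-25

Co is in group 9, so Co²⁺ is d⁷ (9 − 2 = 7).
In an octahedral site d⁷ (HS) is t₂g⁵ eg², giving CFSE(oct) = -0.8Δ_oct = -75 kJ/mol.
Tetrahedral e⁴ t₂³ gives -1.2Δₜ = -1.2 × (4/9) × 94 = -50 kJ/mol.
OSPE = -75 − (-50) = -25 kJ/mol.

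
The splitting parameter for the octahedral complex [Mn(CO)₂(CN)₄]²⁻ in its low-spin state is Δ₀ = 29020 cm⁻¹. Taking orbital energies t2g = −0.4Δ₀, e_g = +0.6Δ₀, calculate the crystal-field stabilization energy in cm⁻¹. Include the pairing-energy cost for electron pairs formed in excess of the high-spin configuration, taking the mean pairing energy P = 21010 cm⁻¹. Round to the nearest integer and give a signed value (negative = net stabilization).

-16020

Ligand charges: 2×(+0) from CO and 4×(-1) from CN⁻ sum to -4; with overall charge -2, Mn is +2.
Group 7 minus oxidation state +2 gives a d⁵ configuration for Mn²⁺.
Configuration: t2g^5 e_g^0.
Orbital CFSE = 5(-0.4) + 0(0.6) = -2.0Δ₀ = -2.0 × 29020 = -58040 cm⁻¹.
Pairing penalty: 2 pairs vs 0 in the high-spin reference → 2 extra × P = 42020 cm⁻¹.
Overall CFSE = -58040 + 42020 = -16020 cm⁻¹.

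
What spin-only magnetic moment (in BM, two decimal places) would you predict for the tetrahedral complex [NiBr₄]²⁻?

Each Br⁻ contributes -1; 4 × (-1) = -4. With overall charge -2, Ni is in the +2 oxidation state.
Group 10 minus oxidation state +2 gives a d⁸ configuration for Ni²⁺.
Tetrahedral fields are weak (Δₜ ≈ 4/9 Δₒ), so electrons fill high-spin.
Configuration: e⁴ t₂⁴ → 2 unpaired electrons.
μ(spin-only) = √[2(2+2)] = √8 ≈ 2.83 BM.

2.83 BM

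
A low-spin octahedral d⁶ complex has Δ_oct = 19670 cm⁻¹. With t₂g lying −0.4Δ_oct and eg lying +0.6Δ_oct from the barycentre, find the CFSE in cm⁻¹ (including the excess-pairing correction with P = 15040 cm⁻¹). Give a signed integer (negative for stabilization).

-17128

The d⁶ electrons fill as t₂g⁶ eg⁰.
Orbital CFSE = 6(-0.4) + 0(0.6) = -2.4Δ_oct = -2.4 × 19670 = -47208 cm⁻¹.
Pairing penalty: 3 pairs vs 1 in the high-spin reference → 2 extra × P = 30080 cm⁻¹.
Net CFSE = -47208 + 30080 = -17128 cm⁻¹.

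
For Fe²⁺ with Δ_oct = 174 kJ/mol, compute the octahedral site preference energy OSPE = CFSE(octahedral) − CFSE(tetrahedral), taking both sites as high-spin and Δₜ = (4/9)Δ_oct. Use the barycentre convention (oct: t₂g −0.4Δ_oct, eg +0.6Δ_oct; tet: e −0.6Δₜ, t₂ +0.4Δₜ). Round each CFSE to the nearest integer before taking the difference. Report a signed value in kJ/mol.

-24

Fe is in group 8, so Fe²⁺ is d⁶ (8 − 2 = 6).
Octahedral high-spin t₂g⁴ eg²: CFSE = -0.4 × 174 = -70 kJ/mol.
In a tetrahedral site the filling is e³ t₂³: CFSE(tet) = -0.6Δₜ = -0.6 × (4/9)(174) = -46 kJ/mol.
OSPE = CFSE(oct) − CFSE(tet) = -70 − (-46) = -24 kJ/mol.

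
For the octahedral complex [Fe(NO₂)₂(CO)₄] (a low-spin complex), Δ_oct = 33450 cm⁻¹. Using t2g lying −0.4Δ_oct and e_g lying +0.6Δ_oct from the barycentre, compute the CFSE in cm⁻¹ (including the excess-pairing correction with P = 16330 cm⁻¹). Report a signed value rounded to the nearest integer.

-47620

Ligand charges: 2×(-1) from NO₂⁻ and 4×(+0) from CO sum to -2; with overall charge +0, Fe is +2.
Fe is in group 8, so Fe²⁺ is d⁶ (8 − 2 = 6).
Configuration: t2g^6 e_g^0.
CFSE(orbital) = 6×(-0.4Δ_oct) + 0×(0.6Δ_oct) = -2.4Δ_oct; with Δ_oct = 33450 cm⁻¹ that is -80280 cm⁻¹.
Relative to high-spin t2g^4 e_g^2 (1 paired), the low-spin configuration has 2 additional pairs, contributing +2 × 16330 = +32660 cm⁻¹.
Combining: -80280 + 32660 = -47620 cm⁻¹.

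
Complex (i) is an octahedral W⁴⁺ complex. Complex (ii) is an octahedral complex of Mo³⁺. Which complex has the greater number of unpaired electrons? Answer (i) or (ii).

(ii)

(i): W is in group 6, so W⁴⁺ is d² (6 − 4 = 2); t₂g² eg⁰ → 2 unpaired.
(ii): Mo is in group 6, so Mo³⁺ is d³ (6 − 3 = 3); t₂g³ eg⁰ → 3 unpaired.
So (ii) has more unpaired electrons.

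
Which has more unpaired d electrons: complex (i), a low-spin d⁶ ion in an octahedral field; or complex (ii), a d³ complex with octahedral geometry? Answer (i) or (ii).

(ii)

(i): t2g^6 e_g^0 → 0 unpaired.
(ii): t2g^3 e_g^0 → 3 unpaired.
So (ii) has more unpaired electrons.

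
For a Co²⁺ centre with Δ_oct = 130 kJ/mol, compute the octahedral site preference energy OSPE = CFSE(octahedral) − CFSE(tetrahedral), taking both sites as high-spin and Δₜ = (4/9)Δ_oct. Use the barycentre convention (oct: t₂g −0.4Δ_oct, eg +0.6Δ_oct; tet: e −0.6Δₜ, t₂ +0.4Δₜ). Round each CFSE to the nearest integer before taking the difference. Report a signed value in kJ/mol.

Co sits in group 9; removing 2 electrons leaves Co²⁺ with 9 − 2 = 7 d electrons.
Octahedral (high-spin): t₂g⁵ eg², CFSE = 5(−0.4) + 2(+0.6) = -0.8Δ_oct = -0.8 × 130 = -104 kJ/mol.
Tetrahedral: e⁴ t₂³, CFSE = 4(−0.6) + 3(+0.4) = -1.2Δₜ = -1.2 × (4/9) × 130 = -69 kJ/mol.
Subtracting, OSPE = -104 − (-69) = -35 kJ/mol.

-35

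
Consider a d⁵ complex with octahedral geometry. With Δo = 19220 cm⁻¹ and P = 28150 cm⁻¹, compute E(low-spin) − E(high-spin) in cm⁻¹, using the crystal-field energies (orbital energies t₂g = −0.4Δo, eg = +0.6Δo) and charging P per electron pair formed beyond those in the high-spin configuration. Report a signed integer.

17860

High-spin d⁵ fills as t₂g³ eg² with CFSE 3(−0.4) + 2(+0.6) = 0.0Δo = 0 cm⁻¹.
Low-spin t₂g⁵ eg⁰ gives -2.0Δo = -38440 cm⁻¹, but forming 2 extra pairs costs 2P = 56300 cm⁻¹, so E(LS) = -38440 + 56300 = 17860 cm⁻¹.
Thus E(LS) − E(HS) = 17860 cm⁻¹.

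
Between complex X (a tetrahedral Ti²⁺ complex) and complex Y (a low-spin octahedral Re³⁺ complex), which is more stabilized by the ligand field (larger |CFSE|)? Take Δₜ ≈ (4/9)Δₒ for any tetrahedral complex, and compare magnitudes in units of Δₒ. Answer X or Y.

Y

X: Ti²⁺: group 4, so d-count = 4 − 2 = 2; Tetrahedral splitting is small, so the complex is high-spin; e^2 t2^0, CFSE = -1.2Δₜ ≈ -0.53Δₒ.
Y: Re is in group 7, so Re³⁺ is d⁴ (7 − 3 = 4); t2g^4 e_g^0, CFSE = -1.6Δₒ.
So Y has the larger |CFSE|.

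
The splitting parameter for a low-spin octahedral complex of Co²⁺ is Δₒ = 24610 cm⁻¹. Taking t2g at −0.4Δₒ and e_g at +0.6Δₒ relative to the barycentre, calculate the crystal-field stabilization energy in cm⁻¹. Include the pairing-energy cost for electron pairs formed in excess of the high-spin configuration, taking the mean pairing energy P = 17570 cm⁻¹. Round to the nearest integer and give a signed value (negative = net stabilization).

-26728

Group 9 minus oxidation state +2 gives a d⁷ configuration for Co²⁺.
The d⁷ electrons fill as t2g^6 e_g^1.
The orbital stabilization is -1.8Δₒ = -1.8 × 24610 = -44298 cm⁻¹.
Relative to high-spin t2g^5 e_g^2 (2 paired), the low-spin configuration has 1 additional pair, contributing +1 × 17570 = +17570 cm⁻¹.
Net CFSE = -44298 + 17570 = -26728 cm⁻¹.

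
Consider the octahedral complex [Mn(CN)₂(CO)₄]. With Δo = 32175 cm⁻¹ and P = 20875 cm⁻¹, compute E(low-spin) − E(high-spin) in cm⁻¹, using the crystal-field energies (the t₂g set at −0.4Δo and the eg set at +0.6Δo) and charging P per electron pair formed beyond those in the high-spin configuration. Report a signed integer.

Ligand charges: 2×(-1) from CN⁻ and 4×(+0) from CO sum to -2; with overall charge +0, Mn is +2.
Group 7 minus oxidation state +2 gives a d⁵ configuration for Mn²⁺.
High-spin: t₂g³ eg², CFSE = 0.0Δo = 0 cm⁻¹.
For low-spin the configuration is t₂g⁵ eg⁰: orbital energy -2.0 × 32175 = -64350 cm⁻¹, and 2 additional pairs relative to high-spin add 41750 cm⁻¹, giving -22600 cm⁻¹.
The difference is -22600 − (0) = -22600 cm⁻¹, so low-spin lies lower.

-22600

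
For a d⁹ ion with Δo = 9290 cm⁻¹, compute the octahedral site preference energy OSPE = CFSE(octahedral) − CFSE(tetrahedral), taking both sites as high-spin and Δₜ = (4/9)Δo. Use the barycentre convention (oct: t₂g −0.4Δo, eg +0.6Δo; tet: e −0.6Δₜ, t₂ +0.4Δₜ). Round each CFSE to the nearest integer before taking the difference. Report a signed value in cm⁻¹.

-3922

Octahedral high-spin t2g^6 e_g^3: CFSE = -0.6 × 9290 = -5574 cm⁻¹.
Tetrahedral: e^4 t2^5, CFSE = 4(−0.6) + 5(+0.4) = -0.4Δₜ = -0.4 × (4/9) × 9290 = -1652 cm⁻¹.
OSPE = -5574 − (-1652) = -3922 cm⁻¹.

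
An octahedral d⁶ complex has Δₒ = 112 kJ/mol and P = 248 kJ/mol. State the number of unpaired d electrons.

Since Δₒ = 112 kJ/mol < P = 248 kJ/mol, the complex adopts the high-spin configuration.
Filling d⁶ accordingly: t2g^4 e_g^2.
Unpaired electrons: 4.

4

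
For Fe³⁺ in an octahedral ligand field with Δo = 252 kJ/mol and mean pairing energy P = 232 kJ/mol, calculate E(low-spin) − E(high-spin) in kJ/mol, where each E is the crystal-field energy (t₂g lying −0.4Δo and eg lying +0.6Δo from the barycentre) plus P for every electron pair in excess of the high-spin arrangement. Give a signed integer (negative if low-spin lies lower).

-40

Fe³⁺: group 8, so d-count = 8 − 3 = 5.
High-spin d⁵ fills as t₂g³ eg² with CFSE 3(−0.4) + 2(+0.6) = 0.0Δo = 0 kJ/mol.
For low-spin the configuration is t₂g⁵ eg⁰: orbital energy -2.0 × 252 = -504 kJ/mol, and 2 additional pairs relative to high-spin add 464 kJ/mol, giving -40 kJ/mol.
Thus E(LS) − E(HS) = -40 kJ/mol.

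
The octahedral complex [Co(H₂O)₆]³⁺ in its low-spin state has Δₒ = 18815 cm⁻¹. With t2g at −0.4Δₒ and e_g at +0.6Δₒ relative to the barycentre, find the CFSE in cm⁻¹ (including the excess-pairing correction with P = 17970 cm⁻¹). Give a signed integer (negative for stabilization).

H₂O is neutral, so the +3 overall charge sits on Co: oxidation state +3.
Co³⁺: group 9, so d-count = 9 − 3 = 6.
The d⁶ electrons fill as t2g^6 e_g^0.
The orbital stabilization is -2.4Δₒ = -2.4 × 18815 = -45156 cm⁻¹.
Pairing penalty: 3 pairs vs 1 in the high-spin reference → 2 extra × P = 35940 cm⁻¹.
Overall CFSE = -45156 + 35940 = -9216 cm⁻¹.

-9216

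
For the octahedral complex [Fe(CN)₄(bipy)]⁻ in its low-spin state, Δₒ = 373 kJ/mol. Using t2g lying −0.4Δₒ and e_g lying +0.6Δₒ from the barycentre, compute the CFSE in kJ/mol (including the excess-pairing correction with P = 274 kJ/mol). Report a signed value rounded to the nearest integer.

Ligand charges: 4×(-1) from CN⁻ and 1×(+0) from bipy sum to -4; with overall charge -1, Fe is +3.
Group 8 minus oxidation state +3 gives a d⁵ configuration for Fe³⁺.
Electron filling gives t2g^5 e_g^0.
The orbital stabilization is -2.0Δₒ = -2.0 × 373 = -746 kJ/mol.
Relative to high-spin t2g^3 e_g^2 (0 paired), the low-spin configuration has 2 additional pairs, contributing +2 × 274 = +548 kJ/mol.
Combining: -746 + 548 = -198 kJ/mol.

-198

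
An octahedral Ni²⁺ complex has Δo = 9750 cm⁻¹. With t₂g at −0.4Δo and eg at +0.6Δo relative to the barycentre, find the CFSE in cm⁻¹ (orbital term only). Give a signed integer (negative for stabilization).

-11700

Ni is in group 10, so Ni²⁺ is d⁸ (10 − 2 = 8).
Electron filling gives t₂g⁶ eg².
The orbital stabilization is -1.2Δo = -1.2 × 9750 = -11700 cm⁻¹.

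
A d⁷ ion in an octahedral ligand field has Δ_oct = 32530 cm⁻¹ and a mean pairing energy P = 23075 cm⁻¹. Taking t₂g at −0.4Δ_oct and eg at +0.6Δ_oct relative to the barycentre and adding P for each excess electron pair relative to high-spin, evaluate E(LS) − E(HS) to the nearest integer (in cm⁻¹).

High-spin d⁷ fills as t₂g⁵ eg² with CFSE 5(−0.4) + 2(+0.6) = -0.8Δ_oct = -26024 cm⁻¹.
Low-spin t₂g⁶ eg¹ gives -1.8Δ_oct = -58554 cm⁻¹, but forming 1 extra pair costs 1P = 23075 cm⁻¹, so E(LS) = -58554 + 23075 = -35479 cm⁻¹.
E(LS) − E(HS) = -35479 − (-26024) = -9455 cm⁻¹.

-9455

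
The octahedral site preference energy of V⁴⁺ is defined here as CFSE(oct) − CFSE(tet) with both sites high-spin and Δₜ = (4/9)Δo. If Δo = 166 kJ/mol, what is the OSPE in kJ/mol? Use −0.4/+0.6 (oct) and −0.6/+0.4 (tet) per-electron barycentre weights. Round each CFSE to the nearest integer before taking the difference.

Group 5 minus oxidation state +4 gives a d¹ configuration for V⁴⁺.
Octahedral high-spin t₂g¹ eg⁰: CFSE = -0.4 × 166 = -66 kJ/mol.
In a tetrahedral site the filling is e¹ t₂⁰: CFSE(tet) = -0.6Δₜ = -0.6 × (4/9)(166) = -44 kJ/mol.
OSPE = CFSE(oct) − CFSE(tet) = -66 − (-44) = -22 kJ/mol.

-22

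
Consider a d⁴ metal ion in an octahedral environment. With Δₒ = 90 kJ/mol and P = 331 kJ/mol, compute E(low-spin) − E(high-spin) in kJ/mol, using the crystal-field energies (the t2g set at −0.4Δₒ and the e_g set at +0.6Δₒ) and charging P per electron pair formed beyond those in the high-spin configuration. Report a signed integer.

High-spin d⁴ fills as t2g^3 e_g^1 with CFSE 3(−0.4) + 1(+0.6) = -0.6Δₒ = -54 kJ/mol.
Low-spin: t2g^4 e_g^0, orbital CFSE = -1.6Δₒ = -144 kJ/mol; plus 1 excess pair × P = +331 kJ/mol; total 187 kJ/mol.
E(LS) − E(HS) = 187 − (-54) = 241 kJ/mol.

241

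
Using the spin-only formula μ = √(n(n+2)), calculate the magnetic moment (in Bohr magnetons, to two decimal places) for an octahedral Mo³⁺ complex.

3.87 Bohr magnetons

Group 6 minus oxidation state +3 gives a d³ configuration for Mo³⁺.
Configuration: t₂g³ eg⁰ → 3 unpaired electrons.
μ(spin-only) = √[3(3+2)] = √15 ≈ 3.87 Bohr magnetons.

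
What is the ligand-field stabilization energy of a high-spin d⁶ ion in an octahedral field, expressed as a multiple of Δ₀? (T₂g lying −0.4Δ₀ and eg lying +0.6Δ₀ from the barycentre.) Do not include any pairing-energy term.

Configuration: t₂g⁴ eg².
CFSE = 4(-0.4Δ₀) + 2(0.6Δ₀) = -1.6Δ₀ + 1.2Δ₀ = -0.4Δ₀.

-0.4 Δ₀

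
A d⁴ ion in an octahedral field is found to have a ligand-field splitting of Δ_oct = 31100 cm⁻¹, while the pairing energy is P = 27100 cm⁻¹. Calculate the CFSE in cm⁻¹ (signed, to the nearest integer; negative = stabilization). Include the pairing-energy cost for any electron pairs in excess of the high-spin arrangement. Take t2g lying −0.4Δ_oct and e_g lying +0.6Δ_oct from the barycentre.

Since Δ_oct = 31100 cm⁻¹ > P = 27100 cm⁻¹, the complex adopts the low-spin configuration.
Configuration: t2g^4 e_g^0.
Orbital CFSE = -1.6Δ_oct = -1.6 × 31100 = -49760 cm⁻¹.
Excess pairs vs high-spin: 1 − 0 = 1; pairing cost = +27100 cm⁻¹.
Net CFSE = -49760 + 27100 = -22660 cm⁻¹.

-22660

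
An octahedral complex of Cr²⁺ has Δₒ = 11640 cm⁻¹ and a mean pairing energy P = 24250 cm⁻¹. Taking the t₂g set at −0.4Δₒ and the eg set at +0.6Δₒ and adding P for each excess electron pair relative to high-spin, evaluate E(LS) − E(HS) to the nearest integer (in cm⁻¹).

12610

Cr sits in group 6; removing 2 electrons leaves Cr²⁺ with 6 − 2 = 4 d electrons.
High-spin: t₂g³ eg¹, CFSE = -0.6Δₒ = -6984 cm⁻¹.
For low-spin the configuration is t₂g⁴ eg⁰: orbital energy -1.6 × 11640 = -18624 cm⁻¹, and 1 additional pair relative to high-spin adds 24250 cm⁻¹, giving 5626 cm⁻¹.
E(LS) − E(HS) = 5626 − (-6984) = 12610 cm⁻¹.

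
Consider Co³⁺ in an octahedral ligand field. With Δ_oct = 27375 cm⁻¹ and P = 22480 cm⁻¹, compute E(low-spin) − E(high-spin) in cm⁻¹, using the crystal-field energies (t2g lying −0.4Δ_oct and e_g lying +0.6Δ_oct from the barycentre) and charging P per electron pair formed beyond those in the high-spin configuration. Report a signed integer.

Co³⁺: group 9, so d-count = 9 − 3 = 6.
High-spin d⁶ fills as t2g^4 e_g^2 with CFSE 4(−0.4) + 2(+0.6) = -0.4Δ_oct = -10950 cm⁻¹.
Low-spin t2g^6 e_g^0 gives -2.4Δ_oct = -65700 cm⁻¹, but forming 2 extra pairs costs 2P = 44960 cm⁻¹, so E(LS) = -65700 + 44960 = -20740 cm⁻¹.
The difference is -20740 − (-10950) = -9790 cm⁻¹, so low-spin lies lower.

-9790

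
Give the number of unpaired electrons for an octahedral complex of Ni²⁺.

2

Ni sits in group 10; removing 2 electrons leaves Ni²⁺ with 10 − 2 = 8 d electrons.
For octahedral d⁸ the high- and low-spin configurations coincide.
Configuration: t₂g⁶ eg², giving 2 unpaired electrons.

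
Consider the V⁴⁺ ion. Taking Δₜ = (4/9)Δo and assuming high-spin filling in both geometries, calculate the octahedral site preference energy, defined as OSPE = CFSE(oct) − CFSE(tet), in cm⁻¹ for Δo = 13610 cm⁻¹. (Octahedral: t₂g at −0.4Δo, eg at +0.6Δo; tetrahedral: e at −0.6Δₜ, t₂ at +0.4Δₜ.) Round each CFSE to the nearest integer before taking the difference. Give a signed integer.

V sits in group 5; removing 4 electrons leaves V⁴⁺ with 5 − 4 = 1 d electrons.
Octahedral high-spin t2g^1 e_g^0: CFSE = -0.4 × 13610 = -5444 cm⁻¹.
Tetrahedral: e^1 t2^0, CFSE = 1(−0.6) + 0(+0.4) = -0.6Δₜ = -0.6 × (4/9) × 13610 = -3629 cm⁻¹.
OSPE = -5444 − (-3629) = -1815 cm⁻¹.

-1815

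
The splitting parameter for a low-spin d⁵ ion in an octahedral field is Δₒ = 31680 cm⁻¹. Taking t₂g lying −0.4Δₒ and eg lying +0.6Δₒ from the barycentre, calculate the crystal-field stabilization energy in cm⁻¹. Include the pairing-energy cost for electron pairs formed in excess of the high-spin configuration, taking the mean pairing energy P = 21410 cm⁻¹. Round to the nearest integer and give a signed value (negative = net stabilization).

-20540

Electron filling gives t₂g⁵ eg⁰.
The orbital stabilization is -2.0Δₒ = -2.0 × 31680 = -63360 cm⁻¹.
Relative to high-spin t₂g³ eg² (0 paired), the low-spin configuration has 2 additional pairs, contributing +2 × 21410 = +42820 cm⁻¹.
Overall CFSE = -63360 + 42820 = -20540 cm⁻¹.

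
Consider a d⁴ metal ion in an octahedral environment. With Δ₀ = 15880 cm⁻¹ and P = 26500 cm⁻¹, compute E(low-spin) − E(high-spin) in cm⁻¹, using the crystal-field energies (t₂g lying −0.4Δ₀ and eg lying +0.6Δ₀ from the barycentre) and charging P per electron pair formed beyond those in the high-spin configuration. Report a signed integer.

High-spin: t₂g³ eg¹, CFSE = -0.6Δ₀ = -9528 cm⁻¹.
For low-spin the configuration is t₂g⁴ eg⁰: orbital energy -1.6 × 15880 = -25408 cm⁻¹, and 1 additional pair relative to high-spin adds 26500 cm⁻¹, giving 1092 cm⁻¹.
E(LS) − E(HS) = 1092 − (-9528) = 10620 cm⁻¹.

10620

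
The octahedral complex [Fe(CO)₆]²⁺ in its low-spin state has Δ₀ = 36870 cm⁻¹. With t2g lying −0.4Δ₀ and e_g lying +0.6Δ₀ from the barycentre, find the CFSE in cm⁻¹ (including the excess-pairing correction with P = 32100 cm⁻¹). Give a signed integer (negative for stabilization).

-24288

CO is neutral, so the +2 overall charge sits on Fe: oxidation state +2.
Fe²⁺: group 8, so d-count = 8 − 2 = 6.
The d⁶ electrons fill as t2g^6 e_g^0.
CFSE(orbital) = 6×(-0.4Δ₀) + 0×(0.6Δ₀) = -2.4Δ₀; with Δ₀ = 36870 cm⁻¹ that is -88488 cm⁻¹.
Pairing penalty: 3 pairs vs 1 in the high-spin reference → 2 extra × P = 64200 cm⁻¹.
Combining: -88488 + 64200 = -24288 cm⁻¹.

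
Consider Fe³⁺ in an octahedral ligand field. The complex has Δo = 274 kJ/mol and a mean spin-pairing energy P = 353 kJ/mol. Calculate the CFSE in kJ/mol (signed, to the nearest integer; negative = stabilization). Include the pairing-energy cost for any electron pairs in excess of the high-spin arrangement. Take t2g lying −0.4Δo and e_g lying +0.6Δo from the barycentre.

0

Group 8 minus oxidation state +3 gives a d⁵ configuration for Fe³⁺.
Since Δo = 274 kJ/mol < P = 353 kJ/mol, the complex adopts the high-spin configuration.
Configuration: t2g^3 e_g^2.
Orbital CFSE = 0.0Δo = 0.0 × 274 = 0 kJ/mol.
High-spin has no excess pairs, so no pairing correction applies.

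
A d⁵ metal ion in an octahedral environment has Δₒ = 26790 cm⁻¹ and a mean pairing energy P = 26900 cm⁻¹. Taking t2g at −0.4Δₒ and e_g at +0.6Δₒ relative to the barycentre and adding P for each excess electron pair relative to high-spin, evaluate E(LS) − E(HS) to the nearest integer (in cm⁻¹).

220

In the high-spin limit (t2g^3 e_g^2) the orbital term is 0.0Δₒ = 0 cm⁻¹, with no excess pairing.
Low-spin t2g^5 e_g^0 gives -2.0Δₒ = -53580 cm⁻¹, but forming 2 extra pairs costs 2P = 53800 cm⁻¹, so E(LS) = -53580 + 53800 = 220 cm⁻¹.
The difference is 220 − (0) = 220 cm⁻¹, so high-spin lies lower.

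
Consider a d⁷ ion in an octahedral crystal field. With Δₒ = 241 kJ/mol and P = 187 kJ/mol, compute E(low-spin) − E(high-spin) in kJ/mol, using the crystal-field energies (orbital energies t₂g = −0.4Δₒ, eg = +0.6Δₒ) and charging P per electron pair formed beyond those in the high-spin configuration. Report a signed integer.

High-spin: t₂g⁵ eg², CFSE = -0.8Δₒ = -193 kJ/mol.
Low-spin t₂g⁶ eg¹ gives -1.8Δₒ = -434 kJ/mol, but forming 1 extra pair costs 1P = 187 kJ/mol, so E(LS) = -434 + 187 = -247 kJ/mol.
The difference is -247 − (-193) = -54 kJ/mol, so low-spin lies lower.

-54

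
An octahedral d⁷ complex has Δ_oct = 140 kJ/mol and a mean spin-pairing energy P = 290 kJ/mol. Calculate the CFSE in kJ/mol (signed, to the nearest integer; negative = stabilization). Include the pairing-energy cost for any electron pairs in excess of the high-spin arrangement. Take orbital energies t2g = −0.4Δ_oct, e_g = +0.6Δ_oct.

-112

Here Δ_oct < P (140 < 290), so the high-spin state is favoured.
Filling d⁷ accordingly: t2g^5 e_g^2.
Orbital CFSE = -0.8Δ_oct = -0.8 × 140 = -112 kJ/mol.
High-spin has no excess pairs, so no pairing correction applies.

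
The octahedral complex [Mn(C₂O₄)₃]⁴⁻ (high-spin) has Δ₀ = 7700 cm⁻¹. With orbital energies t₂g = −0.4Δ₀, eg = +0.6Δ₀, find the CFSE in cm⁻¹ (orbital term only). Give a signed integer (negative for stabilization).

0

Each C₂O₄²⁻ contributes -2; 3 × (-2) = -6. With overall charge -4, Mn is in the +2 oxidation state.
Mn is in group 7, so Mn²⁺ is d⁵ (7 − 2 = 5).
Electron filling gives t₂g³ eg².
CFSE(orbital) = 3×(-0.4Δ₀) + 2×(0.6Δ₀) = 0.0Δ₀; with Δ₀ = 7700 cm⁻¹ that is 0 cm⁻¹.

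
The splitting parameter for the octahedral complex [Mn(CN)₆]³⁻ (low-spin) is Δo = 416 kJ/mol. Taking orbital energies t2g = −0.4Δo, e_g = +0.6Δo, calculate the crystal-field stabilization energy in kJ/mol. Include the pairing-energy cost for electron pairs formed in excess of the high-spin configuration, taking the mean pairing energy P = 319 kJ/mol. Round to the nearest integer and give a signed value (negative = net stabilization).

Each CN⁻ contributes -1; 6 × (-1) = -6. With overall charge -3, Mn is in the +3 oxidation state.
Mn is in group 7, so Mn³⁺ is d⁴ (7 − 3 = 4).
The d⁴ electrons fill as t2g^4 e_g^0.
The orbital stabilization is -1.6Δo = -1.6 × 416 = -666 kJ/mol.
High-spin d⁴ would be t2g^3 e_g^1 with 0 pairs; low-spin has 1, so 1 excess pair costs +1P = +319 kJ/mol.
Net CFSE = -666 + 319 = -347 kJ/mol.

-347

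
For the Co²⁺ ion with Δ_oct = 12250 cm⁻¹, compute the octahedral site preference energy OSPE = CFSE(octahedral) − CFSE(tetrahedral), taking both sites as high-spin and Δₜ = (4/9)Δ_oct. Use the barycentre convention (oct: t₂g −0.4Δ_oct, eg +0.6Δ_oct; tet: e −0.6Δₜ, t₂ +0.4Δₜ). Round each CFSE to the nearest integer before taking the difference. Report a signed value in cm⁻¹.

-3267

Co²⁺: group 9, so d-count = 9 − 2 = 7.
Octahedral (high-spin): t₂g⁵ eg², CFSE = 5(−0.4) + 2(+0.6) = -0.8Δ_oct = -0.8 × 12250 = -9800 cm⁻¹.
In a tetrahedral site the filling is e⁴ t₂³: CFSE(tet) = -1.2Δₜ = -1.2 × (4/9)(12250) = -6533 cm⁻¹.
Subtracting, OSPE = -9800 − (-6533) = -3267 cm⁻¹.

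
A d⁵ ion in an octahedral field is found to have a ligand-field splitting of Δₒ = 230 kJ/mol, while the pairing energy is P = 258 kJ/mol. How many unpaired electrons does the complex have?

Here Δₒ < P (230 < 258), so the high-spin state is favoured.
Filling d⁵ accordingly: t2g^3 e_g^2.
Unpaired electrons: 5.

5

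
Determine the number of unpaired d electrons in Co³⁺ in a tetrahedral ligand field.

Co is in group 9, so Co³⁺ is d⁶ (9 − 3 = 6).
Tetrahedral splitting is small, so the complex is high-spin.
Configuration: e³ t₂³, giving 4 unpaired electrons.

4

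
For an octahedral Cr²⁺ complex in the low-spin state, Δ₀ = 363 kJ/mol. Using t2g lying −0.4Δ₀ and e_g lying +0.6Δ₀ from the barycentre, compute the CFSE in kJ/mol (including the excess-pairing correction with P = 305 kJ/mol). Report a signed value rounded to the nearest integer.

-276

Cr²⁺: group 6, so d-count = 6 − 2 = 4.
Electron filling gives t2g^4 e_g^0.
The orbital stabilization is -1.6Δ₀ = -1.6 × 363 = -581 kJ/mol.
High-spin d⁴ would be t2g^3 e_g^1 with 0 pairs; low-spin has 1, so 1 excess pair costs +1P = +305 kJ/mol.
Net CFSE = -581 + 305 = -276 kJ/mol.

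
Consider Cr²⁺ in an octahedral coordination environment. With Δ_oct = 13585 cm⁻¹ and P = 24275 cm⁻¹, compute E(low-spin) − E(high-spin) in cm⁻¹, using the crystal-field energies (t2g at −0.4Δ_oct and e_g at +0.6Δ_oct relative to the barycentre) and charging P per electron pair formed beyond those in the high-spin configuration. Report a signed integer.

Cr²⁺: group 6, so d-count = 6 − 2 = 4.
High-spin: t2g^3 e_g^1, CFSE = -0.6Δ_oct = -8151 cm⁻¹.
For low-spin the configuration is t2g^4 e_g^0: orbital energy -1.6 × 13585 = -21736 cm⁻¹, and 1 additional pair relative to high-spin adds 24275 cm⁻¹, giving 2539 cm⁻¹.
Thus E(LS) − E(HS) = 10690 cm⁻¹.

10690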